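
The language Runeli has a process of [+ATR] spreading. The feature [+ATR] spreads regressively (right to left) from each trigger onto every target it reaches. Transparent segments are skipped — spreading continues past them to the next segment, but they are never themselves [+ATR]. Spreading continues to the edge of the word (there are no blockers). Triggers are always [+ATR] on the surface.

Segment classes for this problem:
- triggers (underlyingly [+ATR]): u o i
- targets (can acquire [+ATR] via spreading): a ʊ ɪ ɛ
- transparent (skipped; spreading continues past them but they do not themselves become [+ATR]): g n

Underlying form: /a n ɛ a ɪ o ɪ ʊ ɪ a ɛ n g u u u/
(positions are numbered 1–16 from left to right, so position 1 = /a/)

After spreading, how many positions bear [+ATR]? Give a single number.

From /o/ at 6 leftward: 5 /ɪ/ → [+ATR]; 4 /a/ → [+ATR]; 3 /ɛ/ → [+ATR]; 2 /n/ transparent; 1 /a/ → [+ATR]; word edge.
From /u/ at 14 leftward: 13 /g/ transparent; 12 /n/ transparent; 11 /ɛ/ → [+ATR]; 10 /a/ → [+ATR]; 9 /ɪ/ → [+ATR]; 8 /ʊ/ → [+ATR]; 7 /ɪ/ → [+ATR]; 6 /o/ is itself a trigger — this domain ends here.
From /u/ at 15 leftward: 14 /u/ is itself a trigger — this domain ends here.
From /u/ at 16 leftward: 15 /u/ is itself a trigger — this domain ends here.
[+ATR] positions on the surface: 1 3 4 5 6 7 8 9 10 11 14 15 16.

13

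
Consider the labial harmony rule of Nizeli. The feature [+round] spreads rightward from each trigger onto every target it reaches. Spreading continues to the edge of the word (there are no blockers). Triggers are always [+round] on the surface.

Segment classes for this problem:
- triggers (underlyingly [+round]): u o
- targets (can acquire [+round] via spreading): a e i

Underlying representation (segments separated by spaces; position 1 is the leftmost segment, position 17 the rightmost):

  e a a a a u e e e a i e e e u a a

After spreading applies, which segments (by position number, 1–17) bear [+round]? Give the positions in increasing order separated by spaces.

6 7 8 9 10 11 12 13 14 15 16 17

From /u/ at 6 rightward: 7 /e/ → [+round]; 8 /e/ → [+round]; 9 /e/ → [+round]; 10 /a/ → [+round]; 11 /i/ → [+round]; 12 /e/ → [+round]; 13 /e/ → [+round]; 14 /e/ → [+round]; 15 /u/ is itself a trigger — this domain ends here.
From /u/ at 15 rightward: 16 /a/ → [+round]; 17 /a/ → [+round]; word edge.
Targets with no active source: positions 1 2 3 4 5 stay [-round].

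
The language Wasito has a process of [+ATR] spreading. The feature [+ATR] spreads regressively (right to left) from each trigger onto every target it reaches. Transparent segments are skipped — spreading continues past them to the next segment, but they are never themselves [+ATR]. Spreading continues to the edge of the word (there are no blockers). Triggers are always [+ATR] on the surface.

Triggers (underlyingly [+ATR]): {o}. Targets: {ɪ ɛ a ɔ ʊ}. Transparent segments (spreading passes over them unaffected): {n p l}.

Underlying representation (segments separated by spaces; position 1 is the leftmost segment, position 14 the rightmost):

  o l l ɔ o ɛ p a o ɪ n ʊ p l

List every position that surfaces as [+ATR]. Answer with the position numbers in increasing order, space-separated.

1 4 5 6 8 9

From /o/ at 1 leftward: word edge.
From /o/ at 5 leftward: 4 /ɔ/ → [+ATR]; 3 /l/ transparent; 2 /l/ transparent; 1 /o/ is itself a trigger — this domain ends here.
From /o/ at 9 leftward: 8 /a/ → [+ATR]; 7 /p/ transparent; 6 /ɛ/ → [+ATR]; 5 /o/ is itself a trigger — this domain ends here.
Targets with no active source: positions 10 12 stay [-ATR].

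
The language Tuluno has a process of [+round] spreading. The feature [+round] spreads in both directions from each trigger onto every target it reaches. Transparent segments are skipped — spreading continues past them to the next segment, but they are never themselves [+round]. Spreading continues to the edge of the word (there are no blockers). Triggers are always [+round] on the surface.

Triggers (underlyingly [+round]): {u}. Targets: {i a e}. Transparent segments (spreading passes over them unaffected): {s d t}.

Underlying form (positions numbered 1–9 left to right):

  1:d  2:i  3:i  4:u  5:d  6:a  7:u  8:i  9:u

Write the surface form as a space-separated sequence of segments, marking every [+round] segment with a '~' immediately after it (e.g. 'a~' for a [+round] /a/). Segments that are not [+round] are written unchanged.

From /u/ at 4 rightward: 5 /d/ transparent; 6 /a/ → [+round]; 7 /u/ is itself a trigger — this domain ends here.
From /u/ at 4 leftward: 3 /i/ → [+round]; 2 /i/ → [+round]; 1 /d/ transparent; word edge.
From /u/ at 7 rightward: 8 /i/ → [+round]; 9 /u/ is itself a trigger — this domain ends here.
From /u/ at 7 leftward: 6 /a/ → [+round]; 5 /d/ transparent; 4 /u/ is itself a trigger — this domain ends here.
From /u/ at 9 rightward: word edge.
From /u/ at 9 leftward: 8 /i/ → [+round]; 7 /u/ is itself a trigger — this domain ends here.
[+round] positions on the surface: 2 3 4 6 7 8 9.

d i~ i~ u~ d a~ u~ i~ u~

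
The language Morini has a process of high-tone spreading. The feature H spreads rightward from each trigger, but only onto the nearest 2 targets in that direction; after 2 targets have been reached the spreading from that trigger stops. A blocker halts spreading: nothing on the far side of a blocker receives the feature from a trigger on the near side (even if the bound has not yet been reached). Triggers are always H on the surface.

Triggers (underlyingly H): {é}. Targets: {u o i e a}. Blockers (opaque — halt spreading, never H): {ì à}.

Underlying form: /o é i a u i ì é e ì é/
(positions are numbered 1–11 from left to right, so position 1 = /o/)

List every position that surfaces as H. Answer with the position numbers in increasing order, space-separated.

2 3 4 8 9 11

From /é/ at 2 rightward: 3 /i/ → H; 4 /a/ → H; bound reached.
From /é/ at 8 rightward: 9 /e/ → H; 10 /ì/ blocks.
From /é/ at 11 rightward: word edge.
Targets with no active source: positions 1 5 6 stay [-high tone].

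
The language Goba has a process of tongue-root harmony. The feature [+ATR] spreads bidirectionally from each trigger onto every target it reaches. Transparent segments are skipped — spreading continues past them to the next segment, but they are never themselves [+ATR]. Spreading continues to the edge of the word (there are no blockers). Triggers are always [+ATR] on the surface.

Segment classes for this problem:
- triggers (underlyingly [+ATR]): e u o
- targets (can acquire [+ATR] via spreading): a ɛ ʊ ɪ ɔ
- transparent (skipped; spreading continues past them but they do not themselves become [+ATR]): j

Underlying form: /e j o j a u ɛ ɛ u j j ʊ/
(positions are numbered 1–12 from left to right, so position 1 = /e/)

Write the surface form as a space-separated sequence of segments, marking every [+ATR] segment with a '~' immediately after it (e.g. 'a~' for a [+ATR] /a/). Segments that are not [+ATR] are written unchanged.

From /e/ at 1 rightward: 2 /j/ transparent; 3 /o/ is itself a trigger — this domain ends here.
From /e/ at 1 leftward: word edge.
From /o/ at 3 rightward: 4 /j/ transparent; 5 /a/ → [+ATR]; 6 /u/ is itself a trigger — this domain ends here.
From /o/ at 3 leftward: 2 /j/ transparent; 1 /e/ is itself a trigger — this domain ends here.
From /u/ at 6 rightward: 7 /ɛ/ → [+ATR]; 8 /ɛ/ → [+ATR]; 9 /u/ is itself a trigger — this domain ends here.
From /u/ at 6 leftward: 5 /a/ → [+ATR]; 4 /j/ transparent; 3 /o/ is itself a trigger — this domain ends here.
From /u/ at 9 rightward: 10 /j/ transparent; 11 /j/ transparent; 12 /ʊ/ → [+ATR]; word edge.
From /u/ at 9 leftward: 8 /ɛ/ → [+ATR]; 7 /ɛ/ → [+ATR]; 6 /u/ is itself a trigger — this domain ends here.
[+ATR] positions on the surface: 1 3 5 6 7 8 9 12.

e~ j o~ j a~ u~ ɛ~ ɛ~ u~ j j ʊ~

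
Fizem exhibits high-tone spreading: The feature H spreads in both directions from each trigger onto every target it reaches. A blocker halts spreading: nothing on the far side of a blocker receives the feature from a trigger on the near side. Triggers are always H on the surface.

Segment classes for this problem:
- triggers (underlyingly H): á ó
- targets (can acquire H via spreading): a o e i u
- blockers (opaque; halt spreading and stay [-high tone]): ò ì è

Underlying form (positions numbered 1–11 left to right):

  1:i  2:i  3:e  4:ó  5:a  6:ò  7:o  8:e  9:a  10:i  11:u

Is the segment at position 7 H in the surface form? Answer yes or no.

no

From /ó/ at 4 rightward: 5 /a/ → H; 6 /ò/ blocks.
From /ó/ at 4 leftward: 3 /e/ → H; 2 /i/ → H; 1 /i/ → H; word edge.
Targets with no active source: positions 7 8 9 10 11 stay [-high tone].
H positions on the surface: 1 2 3 4 5.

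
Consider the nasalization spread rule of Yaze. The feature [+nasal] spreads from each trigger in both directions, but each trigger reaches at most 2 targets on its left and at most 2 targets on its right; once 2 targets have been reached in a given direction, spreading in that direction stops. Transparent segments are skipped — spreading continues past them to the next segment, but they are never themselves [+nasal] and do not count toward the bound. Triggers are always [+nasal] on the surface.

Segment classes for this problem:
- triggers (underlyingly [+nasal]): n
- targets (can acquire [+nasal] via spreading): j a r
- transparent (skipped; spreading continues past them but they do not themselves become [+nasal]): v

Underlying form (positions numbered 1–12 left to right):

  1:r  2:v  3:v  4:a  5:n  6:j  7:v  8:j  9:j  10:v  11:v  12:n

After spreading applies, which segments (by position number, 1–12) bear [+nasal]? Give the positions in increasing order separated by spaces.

From /n/ at 5 rightward: 6 /j/ → [+nasal]; 7 /v/ transparent; 8 /j/ → [+nasal]; bound reached.
From /n/ at 5 leftward: 4 /a/ → [+nasal]; 3 /v/ transparent; 2 /v/ transparent; 1 /r/ → [+nasal]; bound reached.
From /n/ at 12 rightward: word edge.
From /n/ at 12 leftward: 11 /v/ transparent; 10 /v/ transparent; 9 /j/ → [+nasal]; 8 /j/ → [+nasal]; bound reached.

1 4 5 6 8 9 12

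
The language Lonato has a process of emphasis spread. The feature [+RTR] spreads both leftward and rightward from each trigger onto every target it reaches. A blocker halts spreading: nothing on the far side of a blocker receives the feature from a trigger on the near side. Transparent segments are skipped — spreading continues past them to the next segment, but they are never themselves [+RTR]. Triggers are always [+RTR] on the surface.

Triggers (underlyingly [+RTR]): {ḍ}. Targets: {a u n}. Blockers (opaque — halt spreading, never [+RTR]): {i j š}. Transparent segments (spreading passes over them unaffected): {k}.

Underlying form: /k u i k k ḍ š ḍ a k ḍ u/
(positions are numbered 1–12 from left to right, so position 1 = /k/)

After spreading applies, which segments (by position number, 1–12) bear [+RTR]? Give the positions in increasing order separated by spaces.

From /ḍ/ at 6 rightward: 7 /š/ blocks.
From /ḍ/ at 6 leftward: 5 /k/ transparent; 4 /k/ transparent; 3 /i/ blocks.
From /ḍ/ at 8 rightward: 9 /a/ → [+RTR]; 10 /k/ transparent; 11 /ḍ/ is itself a trigger — this domain ends here.
From /ḍ/ at 8 leftward: 7 /š/ blocks.
From /ḍ/ at 11 rightward: 12 /u/ → [+RTR]; word edge.
From /ḍ/ at 11 leftward: 10 /k/ transparent; 9 /a/ → [+RTR]; 8 /ḍ/ is itself a trigger — this domain ends here.
Target with no active source: position 2 stays [-emphatic].

6 8 9 11 12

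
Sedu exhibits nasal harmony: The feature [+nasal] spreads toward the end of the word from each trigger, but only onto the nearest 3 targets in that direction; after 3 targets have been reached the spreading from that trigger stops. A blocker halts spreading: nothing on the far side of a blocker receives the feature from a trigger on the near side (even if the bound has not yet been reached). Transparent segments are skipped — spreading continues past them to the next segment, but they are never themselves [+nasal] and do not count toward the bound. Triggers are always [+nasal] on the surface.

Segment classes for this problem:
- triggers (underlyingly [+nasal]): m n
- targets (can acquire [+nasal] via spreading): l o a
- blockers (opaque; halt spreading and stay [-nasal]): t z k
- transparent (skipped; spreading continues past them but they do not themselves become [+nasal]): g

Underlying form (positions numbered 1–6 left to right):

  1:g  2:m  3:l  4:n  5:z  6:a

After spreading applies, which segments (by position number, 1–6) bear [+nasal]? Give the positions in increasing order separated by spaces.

2 3 4

From /m/ at 2 rightward: 3 /l/ → [+nasal]; 4 /n/ is itself a trigger — this domain ends here.
From /n/ at 4 rightward: 5 /z/ blocks.
Target with no active source: position 6 stays [-nasal].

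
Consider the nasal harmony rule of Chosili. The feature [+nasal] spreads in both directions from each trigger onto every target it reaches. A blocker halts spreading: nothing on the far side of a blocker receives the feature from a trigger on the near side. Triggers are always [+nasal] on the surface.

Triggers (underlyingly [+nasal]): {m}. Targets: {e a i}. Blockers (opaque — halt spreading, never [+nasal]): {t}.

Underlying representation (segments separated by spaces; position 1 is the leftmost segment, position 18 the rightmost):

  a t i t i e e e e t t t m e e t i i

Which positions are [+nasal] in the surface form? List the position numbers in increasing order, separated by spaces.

13 14 15

From /m/ at 13 rightward: 14 /e/ → [+nasal]; 15 /e/ → [+nasal]; 16 /t/ blocks.
From /m/ at 13 leftward: 12 /t/ blocks.
Targets with no active source: positions 1 3 5 6 7 8 9 17 18 stay [-nasal].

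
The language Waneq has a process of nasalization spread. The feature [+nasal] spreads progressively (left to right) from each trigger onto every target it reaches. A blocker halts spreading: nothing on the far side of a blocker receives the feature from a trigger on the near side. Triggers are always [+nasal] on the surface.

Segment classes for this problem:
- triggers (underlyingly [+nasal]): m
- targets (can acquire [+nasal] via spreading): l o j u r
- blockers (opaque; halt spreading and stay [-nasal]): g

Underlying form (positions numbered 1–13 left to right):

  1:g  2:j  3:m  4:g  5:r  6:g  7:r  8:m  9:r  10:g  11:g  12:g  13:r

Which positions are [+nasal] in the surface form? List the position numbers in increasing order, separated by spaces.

From /m/ at 3 rightward: 4 /g/ blocks.
From /m/ at 8 rightward: 9 /r/ → [+nasal]; 10 /g/ blocks.
Targets with no active source: positions 2 5 7 13 stay [-nasal].

3 8 9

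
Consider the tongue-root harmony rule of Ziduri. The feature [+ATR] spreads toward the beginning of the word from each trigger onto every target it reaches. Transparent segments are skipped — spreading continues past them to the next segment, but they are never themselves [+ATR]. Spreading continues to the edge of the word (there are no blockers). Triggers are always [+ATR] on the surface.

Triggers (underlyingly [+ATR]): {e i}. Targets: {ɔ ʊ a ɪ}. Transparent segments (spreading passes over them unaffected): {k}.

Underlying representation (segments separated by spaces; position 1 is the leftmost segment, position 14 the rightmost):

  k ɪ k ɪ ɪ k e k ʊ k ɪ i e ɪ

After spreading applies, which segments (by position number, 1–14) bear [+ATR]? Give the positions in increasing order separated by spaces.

From /e/ at 7 leftward: 6 /k/ transparent; 5 /ɪ/ → [+ATR]; 4 /ɪ/ → [+ATR]; 3 /k/ transparent; 2 /ɪ/ → [+ATR]; 1 /k/ transparent; word edge.
From /i/ at 12 leftward: 11 /ɪ/ → [+ATR]; 10 /k/ transparent; 9 /ʊ/ → [+ATR]; 8 /k/ transparent; 7 /e/ is itself a trigger — this domain ends here.
From /e/ at 13 leftward: 12 /i/ is itself a trigger — this domain ends here.
Target with no active source: position 14 stays [-ATR].

2 4 5 7 9 11 12 13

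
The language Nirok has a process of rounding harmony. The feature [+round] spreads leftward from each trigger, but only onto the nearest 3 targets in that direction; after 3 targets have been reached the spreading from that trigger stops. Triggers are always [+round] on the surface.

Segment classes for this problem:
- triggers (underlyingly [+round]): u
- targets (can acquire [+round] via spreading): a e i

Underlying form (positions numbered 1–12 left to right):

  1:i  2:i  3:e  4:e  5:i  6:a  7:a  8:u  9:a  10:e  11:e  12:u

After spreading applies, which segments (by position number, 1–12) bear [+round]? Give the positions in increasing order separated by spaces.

From /u/ at 8 leftward: 7 /a/ → [+round]; 6 /a/ → [+round]; 5 /i/ → [+round]; bound reached.
From /u/ at 12 leftward: 11 /e/ → [+round]; 10 /e/ → [+round]; 9 /a/ → [+round]; bound reached.
Targets with no active source: positions 1 2 3 4 stay [-round].

5 6 7 8 9 10 11 12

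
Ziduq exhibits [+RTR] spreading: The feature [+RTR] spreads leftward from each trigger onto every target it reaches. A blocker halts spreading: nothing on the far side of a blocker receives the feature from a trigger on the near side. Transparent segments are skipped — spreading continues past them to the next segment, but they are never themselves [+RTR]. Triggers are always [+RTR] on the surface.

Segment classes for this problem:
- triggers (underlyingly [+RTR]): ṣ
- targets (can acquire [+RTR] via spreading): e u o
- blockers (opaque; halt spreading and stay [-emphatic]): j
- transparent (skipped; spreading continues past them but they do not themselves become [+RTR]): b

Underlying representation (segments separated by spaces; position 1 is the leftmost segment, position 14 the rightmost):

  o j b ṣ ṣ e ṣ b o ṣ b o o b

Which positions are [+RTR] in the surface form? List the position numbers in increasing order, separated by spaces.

From /ṣ/ at 4 leftward: 3 /b/ transparent; 2 /j/ blocks.
From /ṣ/ at 5 leftward: 4 /ṣ/ is itself a trigger — this domain ends here.
From /ṣ/ at 7 leftward: 6 /e/ → [+RTR]; 5 /ṣ/ is itself a trigger — this domain ends here.
From /ṣ/ at 10 leftward: 9 /o/ → [+RTR]; 8 /b/ transparent; 7 /ṣ/ is itself a trigger — this domain ends here.
Targets with no active source: positions 1 12 13 stay [-emphatic].

4 5 6 7 9 10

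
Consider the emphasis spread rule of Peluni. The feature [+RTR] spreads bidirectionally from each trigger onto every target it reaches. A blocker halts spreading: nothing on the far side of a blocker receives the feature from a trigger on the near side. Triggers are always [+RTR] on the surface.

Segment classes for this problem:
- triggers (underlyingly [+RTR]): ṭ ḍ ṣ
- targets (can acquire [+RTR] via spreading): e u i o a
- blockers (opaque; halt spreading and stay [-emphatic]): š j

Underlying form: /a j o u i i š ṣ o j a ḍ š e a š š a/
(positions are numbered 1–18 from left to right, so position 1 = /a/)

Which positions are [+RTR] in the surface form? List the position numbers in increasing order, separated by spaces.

8 9 11 12

From /ṣ/ at 8 rightward: 9 /o/ → [+RTR]; 10 /j/ blocks.
From /ṣ/ at 8 leftward: 7 /š/ blocks.
From /ḍ/ at 12 rightward: 13 /š/ blocks.
From /ḍ/ at 12 leftward: 11 /a/ → [+RTR]; 10 /j/ blocks.
Targets with no active source: positions 1 3 4 5 6 14 15 18 stay [-emphatic].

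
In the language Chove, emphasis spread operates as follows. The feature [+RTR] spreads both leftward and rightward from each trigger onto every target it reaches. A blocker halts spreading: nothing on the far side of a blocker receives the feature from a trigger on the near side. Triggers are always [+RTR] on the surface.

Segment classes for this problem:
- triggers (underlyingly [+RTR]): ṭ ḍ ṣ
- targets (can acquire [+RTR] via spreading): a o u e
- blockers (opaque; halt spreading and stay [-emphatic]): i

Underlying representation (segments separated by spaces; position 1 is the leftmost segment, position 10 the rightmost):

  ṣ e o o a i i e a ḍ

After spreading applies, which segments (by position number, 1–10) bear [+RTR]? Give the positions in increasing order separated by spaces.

1 2 3 4 5 8 9 10

From /ṣ/ at 1 rightward: 2 /e/ → [+RTR]; 3 /o/ → [+RTR]; 4 /o/ → [+RTR]; 5 /a/ → [+RTR]; 6 /i/ blocks.
From /ṣ/ at 1 leftward: word edge.
From /ḍ/ at 10 rightward: word edge.
From /ḍ/ at 10 leftward: 9 /a/ → [+RTR]; 8 /e/ → [+RTR]; 7 /i/ blocks.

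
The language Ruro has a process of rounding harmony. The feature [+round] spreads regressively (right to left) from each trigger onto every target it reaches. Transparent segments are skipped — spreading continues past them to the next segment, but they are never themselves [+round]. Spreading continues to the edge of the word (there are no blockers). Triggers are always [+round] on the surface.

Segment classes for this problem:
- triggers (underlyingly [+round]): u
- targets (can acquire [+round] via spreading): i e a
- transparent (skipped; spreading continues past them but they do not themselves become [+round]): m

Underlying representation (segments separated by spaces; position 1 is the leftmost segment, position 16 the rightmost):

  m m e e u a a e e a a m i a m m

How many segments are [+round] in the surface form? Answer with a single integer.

3

From /u/ at 5 leftward: 4 /e/ → [+round]; 3 /e/ → [+round]; 2 /m/ transparent; 1 /m/ transparent; word edge.
Targets with no active source: positions 6 7 8 9 10 11 13 14 stay [-round].
[+round] positions on the surface: 3 4 5.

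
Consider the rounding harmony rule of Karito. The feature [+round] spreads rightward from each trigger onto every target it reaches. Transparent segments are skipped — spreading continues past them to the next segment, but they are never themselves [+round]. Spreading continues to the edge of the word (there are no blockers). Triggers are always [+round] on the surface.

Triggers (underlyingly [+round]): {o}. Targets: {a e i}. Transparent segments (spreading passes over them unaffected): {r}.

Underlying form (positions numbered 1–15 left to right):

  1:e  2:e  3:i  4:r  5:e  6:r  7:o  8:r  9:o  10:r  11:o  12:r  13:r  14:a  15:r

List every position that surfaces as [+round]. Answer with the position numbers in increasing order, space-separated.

7 9 11 14

From /o/ at 7 rightward: 8 /r/ transparent; 9 /o/ is itself a trigger — this domain ends here.
From /o/ at 9 rightward: 10 /r/ transparent; 11 /o/ is itself a trigger — this domain ends here.
From /o/ at 11 rightward: 12 /r/ transparent; 13 /r/ transparent; 14 /a/ → [+round]; 15 /r/ transparent; word edge.
Targets with no active source: positions 1 2 3 5 stay [-round].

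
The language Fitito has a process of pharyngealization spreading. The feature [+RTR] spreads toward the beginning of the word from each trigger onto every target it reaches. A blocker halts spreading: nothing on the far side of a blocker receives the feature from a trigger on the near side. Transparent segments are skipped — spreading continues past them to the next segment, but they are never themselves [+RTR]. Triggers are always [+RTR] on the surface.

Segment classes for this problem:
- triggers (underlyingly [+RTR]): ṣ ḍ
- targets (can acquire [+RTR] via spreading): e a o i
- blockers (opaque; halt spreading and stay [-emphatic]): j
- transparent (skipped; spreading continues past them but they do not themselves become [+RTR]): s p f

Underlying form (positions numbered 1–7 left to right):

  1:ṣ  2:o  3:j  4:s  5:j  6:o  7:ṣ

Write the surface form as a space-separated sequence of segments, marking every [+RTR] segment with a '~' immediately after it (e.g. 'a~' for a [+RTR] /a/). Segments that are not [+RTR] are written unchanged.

ṣ~ o j s j o~ ṣ~

From /ṣ/ at 1 leftward: word edge.
From /ṣ/ at 7 leftward: 6 /o/ → [+RTR]; 5 /j/ blocks.
Target with no active source: position 2 stays [-emphatic].
[+RTR] positions on the surface: 1 6 7.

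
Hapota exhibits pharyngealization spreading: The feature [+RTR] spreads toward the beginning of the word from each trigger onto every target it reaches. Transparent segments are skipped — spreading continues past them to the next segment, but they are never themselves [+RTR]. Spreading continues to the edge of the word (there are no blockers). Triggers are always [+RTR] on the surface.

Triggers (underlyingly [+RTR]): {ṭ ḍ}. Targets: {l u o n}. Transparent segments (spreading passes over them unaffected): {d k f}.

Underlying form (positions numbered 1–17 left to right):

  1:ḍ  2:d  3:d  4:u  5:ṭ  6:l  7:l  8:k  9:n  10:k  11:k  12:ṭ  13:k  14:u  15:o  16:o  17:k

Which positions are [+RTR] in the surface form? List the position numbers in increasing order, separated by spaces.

From /ḍ/ at 1 leftward: word edge.
From /ṭ/ at 5 leftward: 4 /u/ → [+RTR]; 3 /d/ transparent; 2 /d/ transparent; 1 /ḍ/ is itself a trigger — this domain ends here.
From /ṭ/ at 12 leftward: 11 /k/ transparent; 10 /k/ transparent; 9 /n/ → [+RTR]; 8 /k/ transparent; 7 /l/ → [+RTR]; 6 /l/ → [+RTR]; 5 /ṭ/ is itself a trigger — this domain ends here.
Targets with no active source: positions 14 15 16 stay [-emphatic].

1 4 5 6 7 9 12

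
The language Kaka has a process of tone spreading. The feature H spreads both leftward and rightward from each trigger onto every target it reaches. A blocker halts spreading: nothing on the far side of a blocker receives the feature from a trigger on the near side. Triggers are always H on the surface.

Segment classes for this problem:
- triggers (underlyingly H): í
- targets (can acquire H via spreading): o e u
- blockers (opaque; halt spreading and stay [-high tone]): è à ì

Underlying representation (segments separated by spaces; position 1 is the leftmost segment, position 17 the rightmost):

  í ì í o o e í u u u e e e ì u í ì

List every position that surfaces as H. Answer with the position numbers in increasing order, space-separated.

1 3 4 5 6 7 8 9 10 11 12 13 15 16

From /í/ at 1 rightward: 2 /ì/ blocks.
From /í/ at 1 leftward: word edge.
From /í/ at 3 rightward: 4 /o/ → H; 5 /o/ → H; 6 /e/ → H; 7 /í/ is itself a trigger — this domain ends here.
From /í/ at 3 leftward: 2 /ì/ blocks.
From /í/ at 7 rightward: 8 /u/ → H; 9 /u/ → H; 10 /u/ → H; 11 /e/ → H; 12 /e/ → H; 13 /e/ → H; 14 /ì/ blocks.
From /í/ at 7 leftward: 6 /e/ → H; 5 /o/ → H; 4 /o/ → H; 3 /í/ is itself a trigger — this domain ends here.
From /í/ at 16 rightward: 17 /ì/ blocks.
From /í/ at 16 leftward: 15 /u/ → H; 14 /ì/ blocks.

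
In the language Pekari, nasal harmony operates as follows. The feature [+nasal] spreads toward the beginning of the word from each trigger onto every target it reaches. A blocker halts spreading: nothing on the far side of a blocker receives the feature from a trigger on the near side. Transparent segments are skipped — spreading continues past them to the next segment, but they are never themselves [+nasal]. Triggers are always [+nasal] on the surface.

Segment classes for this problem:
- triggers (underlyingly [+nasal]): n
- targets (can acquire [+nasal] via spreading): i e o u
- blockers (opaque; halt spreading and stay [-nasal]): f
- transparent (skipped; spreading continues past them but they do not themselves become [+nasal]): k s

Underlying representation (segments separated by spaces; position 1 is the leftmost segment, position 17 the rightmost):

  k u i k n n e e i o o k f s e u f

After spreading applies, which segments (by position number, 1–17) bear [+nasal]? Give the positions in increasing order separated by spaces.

2 3 5 6

From /n/ at 5 leftward: 4 /k/ transparent; 3 /i/ → [+nasal]; 2 /u/ → [+nasal]; 1 /k/ transparent; word edge.
From /n/ at 6 leftward: 5 /n/ is itself a trigger — this domain ends here.
Targets with no active source: positions 7 8 9 10 11 15 16 stay [-nasal].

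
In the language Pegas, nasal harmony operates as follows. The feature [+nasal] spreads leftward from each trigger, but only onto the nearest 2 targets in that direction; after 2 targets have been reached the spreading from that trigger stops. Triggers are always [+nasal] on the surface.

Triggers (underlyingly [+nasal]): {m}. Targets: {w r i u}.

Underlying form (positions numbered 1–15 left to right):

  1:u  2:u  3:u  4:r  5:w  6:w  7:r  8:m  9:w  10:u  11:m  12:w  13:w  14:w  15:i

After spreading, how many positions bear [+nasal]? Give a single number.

6

From /m/ at 8 leftward: 7 /r/ → [+nasal]; 6 /w/ → [+nasal]; bound reached.
From /m/ at 11 leftward: 10 /u/ → [+nasal]; 9 /w/ → [+nasal]; bound reached.
Targets with no active source: positions 1 2 3 4 5 12 13 14 15 stay [-nasal].
[+nasal] positions on the surface: 6 7 8 9 10 11.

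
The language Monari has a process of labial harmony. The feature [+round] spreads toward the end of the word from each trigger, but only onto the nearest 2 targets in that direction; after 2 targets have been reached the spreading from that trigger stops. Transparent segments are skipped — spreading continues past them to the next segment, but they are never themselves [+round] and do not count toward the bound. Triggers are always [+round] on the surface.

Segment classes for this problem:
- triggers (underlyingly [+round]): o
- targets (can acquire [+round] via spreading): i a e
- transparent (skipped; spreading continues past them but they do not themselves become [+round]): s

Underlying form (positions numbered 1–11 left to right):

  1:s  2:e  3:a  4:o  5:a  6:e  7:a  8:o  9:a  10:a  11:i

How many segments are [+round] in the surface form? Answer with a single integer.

From /o/ at 4 rightward: 5 /a/ → [+round]; 6 /e/ → [+round]; bound reached.
From /o/ at 8 rightward: 9 /a/ → [+round]; 10 /a/ → [+round]; bound reached.
Targets with no active source: positions 2 3 7 11 stay [-round].
[+round] positions on the surface: 4 5 6 8 9 10.

6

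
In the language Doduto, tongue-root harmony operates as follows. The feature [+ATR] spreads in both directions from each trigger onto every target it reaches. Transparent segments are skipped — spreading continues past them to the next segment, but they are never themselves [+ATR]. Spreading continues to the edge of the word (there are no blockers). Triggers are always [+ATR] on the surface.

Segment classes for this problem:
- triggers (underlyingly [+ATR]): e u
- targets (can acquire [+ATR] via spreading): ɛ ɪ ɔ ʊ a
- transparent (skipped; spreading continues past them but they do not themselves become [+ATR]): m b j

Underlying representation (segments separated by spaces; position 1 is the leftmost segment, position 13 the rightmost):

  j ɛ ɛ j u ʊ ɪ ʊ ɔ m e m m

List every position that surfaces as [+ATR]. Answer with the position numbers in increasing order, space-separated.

From /u/ at 5 rightward: 6 /ʊ/ → [+ATR]; 7 /ɪ/ → [+ATR]; 8 /ʊ/ → [+ATR]; 9 /ɔ/ → [+ATR]; 10 /m/ transparent; 11 /e/ is itself a trigger — this domain ends here.
From /u/ at 5 leftward: 4 /j/ transparent; 3 /ɛ/ → [+ATR]; 2 /ɛ/ → [+ATR]; 1 /j/ transparent; word edge.
From /e/ at 11 rightward: 12 /m/ transparent; 13 /m/ transparent; word edge.
From /e/ at 11 leftward: 10 /m/ transparent; 9 /ɔ/ → [+ATR]; 8 /ʊ/ → [+ATR]; 7 /ɪ/ → [+ATR]; 6 /ʊ/ → [+ATR]; 5 /u/ is itself a trigger — this domain ends here.

2 3 5 6 7 8 9 11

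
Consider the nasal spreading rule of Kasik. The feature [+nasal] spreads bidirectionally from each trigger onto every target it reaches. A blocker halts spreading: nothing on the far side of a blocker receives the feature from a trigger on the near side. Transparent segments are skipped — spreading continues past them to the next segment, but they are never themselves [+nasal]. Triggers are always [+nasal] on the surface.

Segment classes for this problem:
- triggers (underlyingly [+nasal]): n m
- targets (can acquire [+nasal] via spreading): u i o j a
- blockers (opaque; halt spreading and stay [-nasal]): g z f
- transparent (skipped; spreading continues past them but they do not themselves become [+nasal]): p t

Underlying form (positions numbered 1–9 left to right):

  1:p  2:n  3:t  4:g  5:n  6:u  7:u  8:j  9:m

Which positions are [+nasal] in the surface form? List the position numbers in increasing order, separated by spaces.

2 5 6 7 8 9

From /n/ at 2 rightward: 3 /t/ transparent; 4 /g/ blocks.
From /n/ at 2 leftward: 1 /p/ transparent; word edge.
From /n/ at 5 rightward: 6 /u/ → [+nasal]; 7 /u/ → [+nasal]; 8 /j/ → [+nasal]; 9 /m/ is itself a trigger — this domain ends here.
From /n/ at 5 leftward: 4 /g/ blocks.
From /m/ at 9 rightward: word edge.
From /m/ at 9 leftward: 8 /j/ → [+nasal]; 7 /u/ → [+nasal]; 6 /u/ → [+nasal]; 5 /n/ is itself a trigger — this domain ends here.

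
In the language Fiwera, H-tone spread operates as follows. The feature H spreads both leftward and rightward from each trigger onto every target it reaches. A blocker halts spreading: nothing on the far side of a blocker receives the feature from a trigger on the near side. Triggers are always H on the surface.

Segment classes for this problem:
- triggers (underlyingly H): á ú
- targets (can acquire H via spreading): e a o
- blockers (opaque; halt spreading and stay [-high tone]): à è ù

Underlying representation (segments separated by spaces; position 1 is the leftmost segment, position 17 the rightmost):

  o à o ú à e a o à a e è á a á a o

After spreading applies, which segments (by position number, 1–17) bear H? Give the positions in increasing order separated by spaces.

From /ú/ at 4 rightward: 5 /à/ blocks.
From /ú/ at 4 leftward: 3 /o/ → H; 2 /à/ blocks.
From /á/ at 13 rightward: 14 /a/ → H; 15 /á/ is itself a trigger — this domain ends here.
From /á/ at 13 leftward: 12 /è/ blocks.
From /á/ at 15 rightward: 16 /a/ → H; 17 /o/ → H; word edge.
From /á/ at 15 leftward: 14 /a/ → H; 13 /á/ is itself a trigger — this domain ends here.
Targets with no active source: positions 1 6 7 8 10 11 stay [-high tone].

3 4 13 14 15 16 17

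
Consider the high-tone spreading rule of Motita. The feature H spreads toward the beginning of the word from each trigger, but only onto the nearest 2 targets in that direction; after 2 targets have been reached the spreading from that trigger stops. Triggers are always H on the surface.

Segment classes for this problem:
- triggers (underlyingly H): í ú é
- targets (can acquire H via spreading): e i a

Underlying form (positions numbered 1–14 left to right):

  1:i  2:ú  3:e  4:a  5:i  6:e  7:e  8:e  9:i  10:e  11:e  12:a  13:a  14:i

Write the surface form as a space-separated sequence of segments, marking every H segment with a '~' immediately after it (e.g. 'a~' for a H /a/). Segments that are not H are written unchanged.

i~ ú~ e a i e e e i e e a a i

From /ú/ at 2 leftward: 1 /i/ → H; word edge.
Targets with no active source: positions 3 4 5 6 7 8 9 10 11 12 13 14 stay [-high tone].
H positions on the surface: 1 2.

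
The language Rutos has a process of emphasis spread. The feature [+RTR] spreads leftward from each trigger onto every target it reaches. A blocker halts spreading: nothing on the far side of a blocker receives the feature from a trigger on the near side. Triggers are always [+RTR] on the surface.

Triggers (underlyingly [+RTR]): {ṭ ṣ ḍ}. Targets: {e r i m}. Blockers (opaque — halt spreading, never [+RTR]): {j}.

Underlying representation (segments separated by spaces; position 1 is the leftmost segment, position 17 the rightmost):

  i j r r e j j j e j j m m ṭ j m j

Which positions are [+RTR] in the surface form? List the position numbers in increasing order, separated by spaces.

12 13 14

From /ṭ/ at 14 leftward: 13 /m/ → [+RTR]; 12 /m/ → [+RTR]; 11 /j/ blocks.
Targets with no active source: positions 1 3 4 5 9 16 stay [-emphatic].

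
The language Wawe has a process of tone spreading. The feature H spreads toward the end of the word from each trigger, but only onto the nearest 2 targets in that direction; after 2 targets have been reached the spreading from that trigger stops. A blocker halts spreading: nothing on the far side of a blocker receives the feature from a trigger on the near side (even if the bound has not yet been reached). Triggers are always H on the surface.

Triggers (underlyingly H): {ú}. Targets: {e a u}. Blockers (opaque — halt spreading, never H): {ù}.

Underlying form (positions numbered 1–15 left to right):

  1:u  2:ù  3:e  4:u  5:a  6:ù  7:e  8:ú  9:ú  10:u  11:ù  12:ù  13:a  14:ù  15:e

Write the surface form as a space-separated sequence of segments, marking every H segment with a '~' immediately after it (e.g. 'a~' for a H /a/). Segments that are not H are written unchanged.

u ù e u a ù e ú~ ú~ u~ ù ù a ù e

From /ú/ at 8 rightward: 9 /ú/ is itself a trigger — this domain ends here.
From /ú/ at 9 rightward: 10 /u/ → H; 11 /ù/ blocks.
Targets with no active source: positions 1 3 4 5 7 13 15 stay [-high tone].
H positions on the surface: 8 9 10.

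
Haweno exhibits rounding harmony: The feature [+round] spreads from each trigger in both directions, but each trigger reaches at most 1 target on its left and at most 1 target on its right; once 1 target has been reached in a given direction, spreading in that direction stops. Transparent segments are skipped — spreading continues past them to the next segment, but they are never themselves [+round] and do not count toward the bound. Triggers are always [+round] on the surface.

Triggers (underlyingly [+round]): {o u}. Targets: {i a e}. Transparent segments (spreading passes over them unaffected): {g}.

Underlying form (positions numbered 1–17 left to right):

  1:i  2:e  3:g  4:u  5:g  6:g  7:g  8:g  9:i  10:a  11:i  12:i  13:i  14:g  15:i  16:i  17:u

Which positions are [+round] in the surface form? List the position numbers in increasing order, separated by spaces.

From /u/ at 4 rightward: 5 /g/ transparent; 6 /g/ transparent; 7 /g/ transparent; 8 /g/ transparent; 9 /i/ → [+round]; bound reached.
From /u/ at 4 leftward: 3 /g/ transparent; 2 /e/ → [+round]; bound reached.
From /u/ at 17 rightward: word edge.
From /u/ at 17 leftward: 16 /i/ → [+round]; bound reached.
Targets with no active source: positions 1 10 11 12 13 15 stay [-round].

2 4 9 16 17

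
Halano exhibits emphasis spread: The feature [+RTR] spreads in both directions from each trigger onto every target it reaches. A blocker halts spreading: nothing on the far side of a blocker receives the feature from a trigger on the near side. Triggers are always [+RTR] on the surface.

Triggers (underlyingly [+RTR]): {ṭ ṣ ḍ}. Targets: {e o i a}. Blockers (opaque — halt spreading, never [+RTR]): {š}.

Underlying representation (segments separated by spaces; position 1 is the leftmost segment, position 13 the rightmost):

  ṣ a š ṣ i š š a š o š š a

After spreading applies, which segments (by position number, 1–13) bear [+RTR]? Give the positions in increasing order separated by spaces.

1 2 4 5

From /ṣ/ at 1 rightward: 2 /a/ → [+RTR]; 3 /š/ blocks.
From /ṣ/ at 1 leftward: word edge.
From /ṣ/ at 4 rightward: 5 /i/ → [+RTR]; 6 /š/ blocks.
From /ṣ/ at 4 leftward: 3 /š/ blocks.
Targets with no active source: positions 8 10 13 stay [-emphatic].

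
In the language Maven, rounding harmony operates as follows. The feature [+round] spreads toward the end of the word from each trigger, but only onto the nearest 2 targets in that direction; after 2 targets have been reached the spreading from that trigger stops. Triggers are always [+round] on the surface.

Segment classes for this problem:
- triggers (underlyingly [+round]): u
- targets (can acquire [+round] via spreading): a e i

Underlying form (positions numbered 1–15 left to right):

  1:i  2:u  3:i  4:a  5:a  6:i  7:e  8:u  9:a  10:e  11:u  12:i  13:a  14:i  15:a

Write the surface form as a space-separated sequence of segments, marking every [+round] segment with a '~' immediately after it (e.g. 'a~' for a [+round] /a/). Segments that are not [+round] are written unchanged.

From /u/ at 2 rightward: 3 /i/ → [+round]; 4 /a/ → [+round]; bound reached.
From /u/ at 8 rightward: 9 /a/ → [+round]; 10 /e/ → [+round]; bound reached.
From /u/ at 11 rightward: 12 /i/ → [+round]; 13 /a/ → [+round]; bound reached.
Targets with no active source: positions 1 5 6 7 14 15 stay [-round].
[+round] positions on the surface: 2 3 4 8 9 10 11 12 13.

i u~ i~ a~ a i e u~ a~ e~ u~ i~ a~ i a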